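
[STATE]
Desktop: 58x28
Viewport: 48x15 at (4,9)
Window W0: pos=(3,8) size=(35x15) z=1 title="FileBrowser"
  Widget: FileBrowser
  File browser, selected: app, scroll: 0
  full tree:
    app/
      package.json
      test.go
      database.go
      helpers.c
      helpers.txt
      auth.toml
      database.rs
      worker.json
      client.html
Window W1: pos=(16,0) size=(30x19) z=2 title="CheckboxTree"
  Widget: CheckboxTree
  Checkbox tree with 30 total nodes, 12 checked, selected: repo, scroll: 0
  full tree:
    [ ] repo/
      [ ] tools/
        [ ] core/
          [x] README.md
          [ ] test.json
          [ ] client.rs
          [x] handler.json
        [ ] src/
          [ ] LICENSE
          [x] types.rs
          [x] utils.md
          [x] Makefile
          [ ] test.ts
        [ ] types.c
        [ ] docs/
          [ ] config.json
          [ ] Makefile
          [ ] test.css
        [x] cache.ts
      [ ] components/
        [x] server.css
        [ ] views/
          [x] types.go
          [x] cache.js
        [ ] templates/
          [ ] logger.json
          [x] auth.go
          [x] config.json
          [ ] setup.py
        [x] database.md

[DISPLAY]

 FileBrowser┃       [x] handler.json     ┃      
────────────┃     [-] src/               ┃      
> [-] app/  ┃       [ ] LICENSE          ┃      
    package.┃       [x] types.rs         ┃      
    test.go ┃       [x] utils.md         ┃      
    database┃       [x] Makefile         ┃      
    helpers.┃       [ ] test.ts          ┃      
    helpers.┃     [ ] types.c            ┃      
    auth.tom┃     [ ] docs/              ┃      
    database┗━━━━━━━━━━━━━━━━━━━━━━━━━━━━┛      
    worker.json                  ┃              
    client.html                  ┃              
                                 ┃              
━━━━━━━━━━━━━━━━━━━━━━━━━━━━━━━━━┛              
                                                


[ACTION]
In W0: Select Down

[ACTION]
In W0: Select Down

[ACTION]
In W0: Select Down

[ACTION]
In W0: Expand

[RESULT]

 FileBrowser┃       [x] handler.json     ┃      
────────────┃     [-] src/               ┃      
  [-] app/  ┃       [ ] LICENSE          ┃      
    package.┃       [x] types.rs         ┃      
    test.go ┃       [x] utils.md         ┃      
  > database┃       [x] Makefile         ┃      
    helpers.┃       [ ] test.ts          ┃      
    helpers.┃     [ ] types.c            ┃      
    auth.tom┃     [ ] docs/              ┃      
    database┗━━━━━━━━━━━━━━━━━━━━━━━━━━━━┛      
    worker.json                  ┃              
    client.html                  ┃              
                                 ┃              
━━━━━━━━━━━━━━━━━━━━━━━━━━━━━━━━━┛              
                                                


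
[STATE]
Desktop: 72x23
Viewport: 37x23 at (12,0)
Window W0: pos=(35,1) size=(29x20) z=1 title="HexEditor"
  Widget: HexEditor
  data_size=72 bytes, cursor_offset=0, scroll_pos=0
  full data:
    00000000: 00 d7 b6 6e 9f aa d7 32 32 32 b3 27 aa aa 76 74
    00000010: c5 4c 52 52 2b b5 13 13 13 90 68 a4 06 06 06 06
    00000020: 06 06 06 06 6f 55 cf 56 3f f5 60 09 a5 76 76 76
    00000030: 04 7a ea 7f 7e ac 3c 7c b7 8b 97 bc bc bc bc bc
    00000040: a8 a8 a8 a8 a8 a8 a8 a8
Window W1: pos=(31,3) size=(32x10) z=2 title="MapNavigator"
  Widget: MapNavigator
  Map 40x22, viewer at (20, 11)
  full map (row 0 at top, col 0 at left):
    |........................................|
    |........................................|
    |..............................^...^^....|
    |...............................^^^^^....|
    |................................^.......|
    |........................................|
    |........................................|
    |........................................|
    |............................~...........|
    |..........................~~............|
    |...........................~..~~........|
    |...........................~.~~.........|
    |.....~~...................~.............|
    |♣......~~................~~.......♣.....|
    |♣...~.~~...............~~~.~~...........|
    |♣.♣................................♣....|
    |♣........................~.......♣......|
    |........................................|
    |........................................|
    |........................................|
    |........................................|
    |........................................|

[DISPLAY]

                                     
                       ┏━━━━━━━━━━━━━
                       ┃ HexEditor   
                   ┏━━━━━━━━━━━━━━━━━
                   ┃ MapNavigator    
                   ┠─────────────────
                   ┃.................
                   ┃.................
                   ┃.................
                   ┃...............@.
                   ┃~~...............
                   ┃..~~.............
                   ┗━━━━━━━━━━━━━━━━━
                       ┃             
                       ┃             
                       ┃             
                       ┃             
                       ┃             
                       ┃             
                       ┃             
                       ┗━━━━━━━━━━━━━
                                     
                                     


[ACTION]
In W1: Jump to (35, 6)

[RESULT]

                                     
                       ┏━━━━━━━━━━━━━
                       ┃ HexEditor   
                   ┏━━━━━━━━━━━━━━━━━
                   ┃ MapNavigator    
                   ┠─────────────────
                   ┃...........^^^^^.
                   ┃............^....
                   ┃.................
                   ┃...............@.
                   ┃.................
                   ┃........~........
                   ┗━━━━━━━━━━━━━━━━━
                       ┃             
                       ┃             
                       ┃             
                       ┃             
                       ┃             
                       ┃             
                       ┃             
                       ┗━━━━━━━━━━━━━
                                     
                                     


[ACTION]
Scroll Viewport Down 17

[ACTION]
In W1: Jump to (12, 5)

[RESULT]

                                     
                       ┏━━━━━━━━━━━━━
                       ┃ HexEditor   
                   ┏━━━━━━━━━━━━━━━━━
                   ┃ MapNavigator    
                   ┠─────────────────
                   ┃   ..............
                   ┃   ..............
                   ┃   ..............
                   ┃   ............@.
                   ┃   ..............
                   ┃   ..............
                   ┗━━━━━━━━━━━━━━━━━
                       ┃             
                       ┃             
                       ┃             
                       ┃             
                       ┃             
                       ┃             
                       ┃             
                       ┗━━━━━━━━━━━━━
                                     
                                     


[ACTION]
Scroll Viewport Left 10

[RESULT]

                                     
                                 ┏━━━
                                 ┃ He
                             ┏━━━━━━━
                             ┃ MapNav
                             ┠───────
                             ┃   ....
                             ┃   ....
                             ┃   ....
                             ┃   ....
                             ┃   ....
                             ┃   ....
                             ┗━━━━━━━
                                 ┃   
                                 ┃   
                                 ┃   
                                 ┃   
                                 ┃   
                                 ┃   
                                 ┃   
                                 ┗━━━
                                     
                                     


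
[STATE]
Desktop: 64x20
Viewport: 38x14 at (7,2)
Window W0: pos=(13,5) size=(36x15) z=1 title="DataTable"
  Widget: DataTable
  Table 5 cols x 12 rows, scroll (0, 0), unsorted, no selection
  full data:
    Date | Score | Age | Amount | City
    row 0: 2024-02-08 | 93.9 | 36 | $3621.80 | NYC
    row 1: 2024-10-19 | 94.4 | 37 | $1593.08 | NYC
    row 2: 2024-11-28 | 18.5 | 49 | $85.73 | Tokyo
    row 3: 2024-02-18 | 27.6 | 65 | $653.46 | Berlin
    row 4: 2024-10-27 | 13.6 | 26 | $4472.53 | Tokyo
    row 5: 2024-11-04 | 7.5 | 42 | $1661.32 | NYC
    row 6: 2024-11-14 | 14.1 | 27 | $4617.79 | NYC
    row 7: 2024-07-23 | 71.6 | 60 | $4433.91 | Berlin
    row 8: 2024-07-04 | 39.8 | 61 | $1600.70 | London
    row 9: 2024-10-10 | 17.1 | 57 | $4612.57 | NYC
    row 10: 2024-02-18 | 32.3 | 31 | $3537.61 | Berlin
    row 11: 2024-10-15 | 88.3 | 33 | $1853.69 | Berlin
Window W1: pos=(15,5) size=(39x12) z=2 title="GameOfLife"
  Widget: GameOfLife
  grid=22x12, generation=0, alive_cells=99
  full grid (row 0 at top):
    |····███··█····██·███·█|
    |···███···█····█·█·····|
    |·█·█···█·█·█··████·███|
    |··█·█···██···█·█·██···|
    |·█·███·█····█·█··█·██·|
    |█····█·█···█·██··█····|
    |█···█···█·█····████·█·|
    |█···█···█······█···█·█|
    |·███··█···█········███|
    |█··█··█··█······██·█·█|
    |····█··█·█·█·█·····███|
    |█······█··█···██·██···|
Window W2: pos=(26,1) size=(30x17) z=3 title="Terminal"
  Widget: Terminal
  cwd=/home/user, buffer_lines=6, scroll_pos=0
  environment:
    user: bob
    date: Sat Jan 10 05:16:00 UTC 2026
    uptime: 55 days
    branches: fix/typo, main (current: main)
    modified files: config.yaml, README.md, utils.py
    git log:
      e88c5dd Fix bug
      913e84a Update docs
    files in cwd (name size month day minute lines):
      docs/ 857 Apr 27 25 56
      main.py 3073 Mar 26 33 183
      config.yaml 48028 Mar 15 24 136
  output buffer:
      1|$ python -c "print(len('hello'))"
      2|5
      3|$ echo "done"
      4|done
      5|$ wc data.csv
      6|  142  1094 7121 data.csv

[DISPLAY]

                   ┃ Terminal         
                   ┠──────────────────
                   ┃$ python -c "print
      ┏━┏━━━━━━━━━━┃5                 
      ┃ ┃ GameOfLif┃$ echo "done"     
      ┠─┠──────────┃done              
      ┃D┃Gen: 0    ┃$ wc data.csv     
      ┃─┃·█·█···█·█┃  142  1094 7121 d
      ┃2┃··█·█···██┃$ █               
      ┃2┃·█·███·█··┃                  
      ┃2┃█····█·█··┃                  
      ┃2┃█···█···█·┃                  
      ┃2┃█···█···█·┃                  
      ┃2┃·███··█···┃                  


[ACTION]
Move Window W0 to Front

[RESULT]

                   ┃ Terminal         
                   ┠──────────────────
                   ┃$ python -c "print
      ┏━━━━━━━━━━━━━━━━━━━━━━━━━━━━━━━
      ┃ DataTable                     
      ┠───────────────────────────────
      ┃Date      │Score│Age│Amount  │C
      ┃──────────┼─────┼───┼────────┼─
      ┃2024-02-08│93.9 │36 │$3621.80│N
      ┃2024-10-19│94.4 │37 │$1593.08│N
      ┃2024-11-28│18.5 │49 │$85.73  │T
      ┃2024-02-18│27.6 │65 │$653.46 │B
      ┃2024-10-27│13.6 │26 │$4472.53│T
      ┃2024-11-04│7.5  │42 │$1661.32│N


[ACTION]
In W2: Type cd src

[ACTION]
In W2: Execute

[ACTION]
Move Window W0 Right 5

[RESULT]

                   ┃ Terminal         
                   ┠──────────────────
                   ┃$ python -c "print
        ┏━━┏━━━━━━━━━━━━━━━━━━━━━━━━━━
        ┃ G┃ DataTable                
        ┠──┠──────────────────────────
        ┃Ge┃Date      │Score│Age│Amoun
        ┃·█┃──────────┼─────┼───┼─────
        ┃··┃2024-02-08│93.9 │36 │$3621
        ┃·█┃2024-10-19│94.4 │37 │$1593
        ┃█·┃2024-11-28│18.5 │49 │$85.7
        ┃█·┃2024-02-18│27.6 │65 │$653.
        ┃█·┃2024-10-27│13.6 │26 │$4472
        ┃·█┃2024-11-04│7.5  │42 │$1661


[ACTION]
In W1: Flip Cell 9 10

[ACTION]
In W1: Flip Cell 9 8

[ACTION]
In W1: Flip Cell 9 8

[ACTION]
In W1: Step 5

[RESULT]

                   ┃ Terminal         
                   ┠──────────────────
                   ┃$ python -c "print
        ┏━━┏━━━━━━━━━━━━━━━━━━━━━━━━━━
        ┃ G┃ DataTable                
        ┠──┠──────────────────────────
        ┃Ge┃Date      │Score│Age│Amoun
        ┃··┃──────────┼─────┼───┼─────
        ┃··┃2024-02-08│93.9 │36 │$3621
        ┃··┃2024-10-19│94.4 │37 │$1593
        ┃··┃2024-11-28│18.5 │49 │$85.7
        ┃··┃2024-02-18│27.6 │65 │$653.
        ┃··┃2024-10-27│13.6 │26 │$4472
        ┃██┃2024-11-04│7.5  │42 │$1661


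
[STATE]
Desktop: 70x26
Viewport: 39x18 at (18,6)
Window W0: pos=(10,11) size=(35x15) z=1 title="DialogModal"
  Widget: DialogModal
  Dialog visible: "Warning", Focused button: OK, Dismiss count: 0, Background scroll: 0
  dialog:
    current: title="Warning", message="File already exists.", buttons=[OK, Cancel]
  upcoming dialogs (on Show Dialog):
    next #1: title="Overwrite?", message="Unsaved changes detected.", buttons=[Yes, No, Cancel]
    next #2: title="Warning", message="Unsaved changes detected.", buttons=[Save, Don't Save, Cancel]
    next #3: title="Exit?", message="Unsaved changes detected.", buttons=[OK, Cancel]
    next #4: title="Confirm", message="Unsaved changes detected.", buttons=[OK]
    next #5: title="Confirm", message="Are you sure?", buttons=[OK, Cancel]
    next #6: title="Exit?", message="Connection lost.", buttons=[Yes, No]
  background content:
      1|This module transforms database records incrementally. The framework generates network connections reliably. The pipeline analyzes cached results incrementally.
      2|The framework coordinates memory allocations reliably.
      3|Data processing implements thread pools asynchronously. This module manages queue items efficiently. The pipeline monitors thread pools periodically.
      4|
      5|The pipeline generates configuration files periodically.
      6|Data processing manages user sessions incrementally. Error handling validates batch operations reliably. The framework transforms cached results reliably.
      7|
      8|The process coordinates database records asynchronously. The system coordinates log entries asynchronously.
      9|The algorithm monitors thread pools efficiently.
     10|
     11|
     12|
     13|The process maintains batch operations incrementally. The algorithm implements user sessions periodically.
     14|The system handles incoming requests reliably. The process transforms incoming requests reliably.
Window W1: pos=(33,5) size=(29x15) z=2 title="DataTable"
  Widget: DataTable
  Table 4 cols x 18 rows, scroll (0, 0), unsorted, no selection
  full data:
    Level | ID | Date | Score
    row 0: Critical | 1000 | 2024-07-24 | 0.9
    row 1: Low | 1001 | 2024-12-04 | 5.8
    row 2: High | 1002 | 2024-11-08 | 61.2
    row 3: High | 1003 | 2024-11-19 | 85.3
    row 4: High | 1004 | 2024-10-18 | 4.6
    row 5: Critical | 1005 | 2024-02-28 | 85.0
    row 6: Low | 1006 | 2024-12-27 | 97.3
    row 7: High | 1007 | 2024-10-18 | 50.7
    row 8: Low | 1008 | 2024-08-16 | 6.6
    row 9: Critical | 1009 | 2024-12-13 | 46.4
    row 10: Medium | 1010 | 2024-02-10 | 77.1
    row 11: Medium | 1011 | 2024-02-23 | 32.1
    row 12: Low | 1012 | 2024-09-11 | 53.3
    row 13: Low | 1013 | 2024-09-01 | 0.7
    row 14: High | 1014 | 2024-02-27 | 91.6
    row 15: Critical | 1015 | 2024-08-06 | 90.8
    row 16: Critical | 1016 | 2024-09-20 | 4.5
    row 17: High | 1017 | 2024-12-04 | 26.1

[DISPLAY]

               ┃ DataTable             
               ┠───────────────────────
               ┃Level   │ID  │Date     
               ┃────────┼────┼─────────
               ┃Critical│1000│2024-07-2
━━━━━━━━━━━━━━━┃Low     │1001│2024-12-0
Modal          ┃High    │1002│2024-11-0
───────────────┃High    │1003│2024-11-1
dule transforms┃High    │1004│2024-10-1
mework coordina┃Critical│1005│2024-02-2
ocessing implem┃Low     │1006│2024-12-2
───────────────┃High    │1007│2024-10-1
     Warning   ┃Low     │1008│2024-08-1
ile already exi┗━━━━━━━━━━━━━━━━━━━━━━━
  [OK]  Cancel      │     ┃            
────────────────────┘base ┃            
orithm monitors thread poo┃            
                          ┃            


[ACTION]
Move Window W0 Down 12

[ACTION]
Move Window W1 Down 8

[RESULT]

                                       
                                       
                                       
                                       
                                       
━━━━━━━━━━━━━━━┏━━━━━━━━━━━━━━━━━━━━━━━
Modal          ┃ DataTable             
───────────────┠───────────────────────
dule transforms┃Level   │ID  │Date     
mework coordina┃────────┼────┼─────────
ocessing implem┃Critical│1000│2024-07-2
───────────────┃Low     │1001│2024-12-0
     Warning   ┃High    │1002│2024-11-0
ile already exi┃High    │1003│2024-11-1
  [OK]  Cancel ┃High    │1004│2024-10-1
───────────────┃Critical│1005│2024-02-2
orithm monitors┃Low     │1006│2024-12-2
               ┃High    │1007│2024-10-1


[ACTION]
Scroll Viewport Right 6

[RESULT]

                                       
                                       
                                       
                                       
                                       
━━━━━━━━━┏━━━━━━━━━━━━━━━━━━━━━━━━━━━┓ 
         ┃ DataTable                 ┃ 
─────────┠───────────────────────────┨ 
ransforms┃Level   │ID  │Date      │Sc┃ 
 coordina┃────────┼────┼──────────┼──┃ 
ng implem┃Critical│1000│2024-07-24│0.┃ 
─────────┃Low     │1001│2024-12-04│5.┃ 
arning   ┃High    │1002│2024-11-08│61┃ 
ready exi┃High    │1003│2024-11-19│85┃ 
  Cancel ┃High    │1004│2024-10-18│4.┃ 
─────────┃Critical│1005│2024-02-28│85┃ 
 monitors┃Low     │1006│2024-12-27│97┃ 
         ┃High    │1007│2024-10-18│50┃ 


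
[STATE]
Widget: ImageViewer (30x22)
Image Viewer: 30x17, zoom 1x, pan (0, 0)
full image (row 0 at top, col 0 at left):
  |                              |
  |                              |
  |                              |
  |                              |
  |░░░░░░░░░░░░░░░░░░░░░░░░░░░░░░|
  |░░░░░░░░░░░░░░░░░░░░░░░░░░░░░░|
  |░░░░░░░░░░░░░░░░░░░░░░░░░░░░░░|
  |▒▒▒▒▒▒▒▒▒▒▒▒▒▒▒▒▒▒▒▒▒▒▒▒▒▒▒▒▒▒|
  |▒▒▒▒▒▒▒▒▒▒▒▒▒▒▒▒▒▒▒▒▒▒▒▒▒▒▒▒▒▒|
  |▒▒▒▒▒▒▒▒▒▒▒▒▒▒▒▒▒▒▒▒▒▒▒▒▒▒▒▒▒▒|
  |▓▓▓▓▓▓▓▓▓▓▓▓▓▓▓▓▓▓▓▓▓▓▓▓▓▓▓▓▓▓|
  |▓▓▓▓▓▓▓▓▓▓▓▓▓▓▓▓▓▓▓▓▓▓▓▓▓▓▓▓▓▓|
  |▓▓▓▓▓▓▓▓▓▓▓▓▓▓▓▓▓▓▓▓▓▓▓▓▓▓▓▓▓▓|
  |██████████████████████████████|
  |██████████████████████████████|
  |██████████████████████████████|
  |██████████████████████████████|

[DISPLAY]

                              
                              
                              
                              
░░░░░░░░░░░░░░░░░░░░░░░░░░░░░░
░░░░░░░░░░░░░░░░░░░░░░░░░░░░░░
░░░░░░░░░░░░░░░░░░░░░░░░░░░░░░
▒▒▒▒▒▒▒▒▒▒▒▒▒▒▒▒▒▒▒▒▒▒▒▒▒▒▒▒▒▒
▒▒▒▒▒▒▒▒▒▒▒▒▒▒▒▒▒▒▒▒▒▒▒▒▒▒▒▒▒▒
▒▒▒▒▒▒▒▒▒▒▒▒▒▒▒▒▒▒▒▒▒▒▒▒▒▒▒▒▒▒
▓▓▓▓▓▓▓▓▓▓▓▓▓▓▓▓▓▓▓▓▓▓▓▓▓▓▓▓▓▓
▓▓▓▓▓▓▓▓▓▓▓▓▓▓▓▓▓▓▓▓▓▓▓▓▓▓▓▓▓▓
▓▓▓▓▓▓▓▓▓▓▓▓▓▓▓▓▓▓▓▓▓▓▓▓▓▓▓▓▓▓
██████████████████████████████
██████████████████████████████
██████████████████████████████
██████████████████████████████
                              
                              
                              
                              
                              


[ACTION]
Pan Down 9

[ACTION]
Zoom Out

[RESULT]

▒▒▒▒▒▒▒▒▒▒▒▒▒▒▒▒▒▒▒▒▒▒▒▒▒▒▒▒▒▒
▓▓▓▓▓▓▓▓▓▓▓▓▓▓▓▓▓▓▓▓▓▓▓▓▓▓▓▓▓▓
▓▓▓▓▓▓▓▓▓▓▓▓▓▓▓▓▓▓▓▓▓▓▓▓▓▓▓▓▓▓
▓▓▓▓▓▓▓▓▓▓▓▓▓▓▓▓▓▓▓▓▓▓▓▓▓▓▓▓▓▓
██████████████████████████████
██████████████████████████████
██████████████████████████████
██████████████████████████████
                              
                              
                              
                              
                              
                              
                              
                              
                              
                              
                              
                              
                              
                              


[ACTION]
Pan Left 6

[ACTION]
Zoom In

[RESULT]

░░░░░░░░░░░░░░░░░░░░░░░░░░░░░░
░░░░░░░░░░░░░░░░░░░░░░░░░░░░░░
░░░░░░░░░░░░░░░░░░░░░░░░░░░░░░
░░░░░░░░░░░░░░░░░░░░░░░░░░░░░░
░░░░░░░░░░░░░░░░░░░░░░░░░░░░░░
▒▒▒▒▒▒▒▒▒▒▒▒▒▒▒▒▒▒▒▒▒▒▒▒▒▒▒▒▒▒
▒▒▒▒▒▒▒▒▒▒▒▒▒▒▒▒▒▒▒▒▒▒▒▒▒▒▒▒▒▒
▒▒▒▒▒▒▒▒▒▒▒▒▒▒▒▒▒▒▒▒▒▒▒▒▒▒▒▒▒▒
▒▒▒▒▒▒▒▒▒▒▒▒▒▒▒▒▒▒▒▒▒▒▒▒▒▒▒▒▒▒
▒▒▒▒▒▒▒▒▒▒▒▒▒▒▒▒▒▒▒▒▒▒▒▒▒▒▒▒▒▒
▒▒▒▒▒▒▒▒▒▒▒▒▒▒▒▒▒▒▒▒▒▒▒▒▒▒▒▒▒▒
▓▓▓▓▓▓▓▓▓▓▓▓▓▓▓▓▓▓▓▓▓▓▓▓▓▓▓▓▓▓
▓▓▓▓▓▓▓▓▓▓▓▓▓▓▓▓▓▓▓▓▓▓▓▓▓▓▓▓▓▓
▓▓▓▓▓▓▓▓▓▓▓▓▓▓▓▓▓▓▓▓▓▓▓▓▓▓▓▓▓▓
▓▓▓▓▓▓▓▓▓▓▓▓▓▓▓▓▓▓▓▓▓▓▓▓▓▓▓▓▓▓
▓▓▓▓▓▓▓▓▓▓▓▓▓▓▓▓▓▓▓▓▓▓▓▓▓▓▓▓▓▓
▓▓▓▓▓▓▓▓▓▓▓▓▓▓▓▓▓▓▓▓▓▓▓▓▓▓▓▓▓▓
██████████████████████████████
██████████████████████████████
██████████████████████████████
██████████████████████████████
██████████████████████████████


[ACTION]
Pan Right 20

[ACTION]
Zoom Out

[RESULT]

▒▒▒▒▒▒▒▒▒▒                    
▓▓▓▓▓▓▓▓▓▓                    
▓▓▓▓▓▓▓▓▓▓                    
▓▓▓▓▓▓▓▓▓▓                    
██████████                    
██████████                    
██████████                    
██████████                    
                              
                              
                              
                              
                              
                              
                              
                              
                              
                              
                              
                              
                              
                              


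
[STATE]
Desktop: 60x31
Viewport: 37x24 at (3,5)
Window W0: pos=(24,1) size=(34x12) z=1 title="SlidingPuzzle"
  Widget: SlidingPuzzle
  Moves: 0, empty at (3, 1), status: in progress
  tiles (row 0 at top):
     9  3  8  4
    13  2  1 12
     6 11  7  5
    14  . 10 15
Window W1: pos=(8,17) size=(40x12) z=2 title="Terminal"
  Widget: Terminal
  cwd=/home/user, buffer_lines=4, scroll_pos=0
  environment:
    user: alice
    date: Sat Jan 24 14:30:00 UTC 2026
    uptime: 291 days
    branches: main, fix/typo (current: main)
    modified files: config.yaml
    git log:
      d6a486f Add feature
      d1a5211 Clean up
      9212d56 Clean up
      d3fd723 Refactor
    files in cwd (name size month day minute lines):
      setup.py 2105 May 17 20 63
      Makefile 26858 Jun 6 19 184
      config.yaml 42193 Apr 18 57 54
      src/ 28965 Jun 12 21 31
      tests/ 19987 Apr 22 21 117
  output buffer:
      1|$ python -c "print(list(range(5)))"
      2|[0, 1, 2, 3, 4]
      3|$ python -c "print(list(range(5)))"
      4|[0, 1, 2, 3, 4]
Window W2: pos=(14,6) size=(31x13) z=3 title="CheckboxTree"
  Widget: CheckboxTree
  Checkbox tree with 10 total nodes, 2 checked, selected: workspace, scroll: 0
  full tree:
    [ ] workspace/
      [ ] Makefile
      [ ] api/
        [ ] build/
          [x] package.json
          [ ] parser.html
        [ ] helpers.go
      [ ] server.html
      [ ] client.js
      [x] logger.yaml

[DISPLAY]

                     ┃│  9 │  3 │  8 
           ┏━━━━━━━━━━━━━━━━━━━━━━━━━
           ┃ CheckboxTree            
           ┠─────────────────────────
           ┃>[-] workspace/          
           ┃   [ ] Makefile          
           ┃   [-] api/              
           ┃     [-] build/          
           ┃       [x] package.json  
           ┃       [ ] parser.html   
           ┃     [ ] helpers.go      
           ┃   [ ] server.html       
     ┏━━━━━┃   [ ] client.js         
     ┃ Term┗━━━━━━━━━━━━━━━━━━━━━━━━━
     ┠───────────────────────────────
     ┃$ python -c "print(list(range(5
     ┃[0, 1, 2, 3, 4]                
     ┃$ python -c "print(list(range(5
     ┃[0, 1, 2, 3, 4]                
     ┃$ █                            
     ┃                               
     ┃                               
     ┃                               
     ┗━━━━━━━━━━━━━━━━━━━━━━━━━━━━━━━


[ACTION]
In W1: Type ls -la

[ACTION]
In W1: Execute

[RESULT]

                     ┃│  9 │  3 │  8 
           ┏━━━━━━━━━━━━━━━━━━━━━━━━━
           ┃ CheckboxTree            
           ┠─────────────────────────
           ┃>[-] workspace/          
           ┃   [ ] Makefile          
           ┃   [-] api/              
           ┃     [-] build/          
           ┃       [x] package.json  
           ┃       [ ] parser.html   
           ┃     [ ] helpers.go      
           ┃   [ ] server.html       
     ┏━━━━━┃   [ ] client.js         
     ┃ Term┗━━━━━━━━━━━━━━━━━━━━━━━━━
     ┠───────────────────────────────
     ┃[0, 1, 2, 3, 4]                
     ┃$ ls -la                       
     ┃-rw-r--r--  1 alice group     2
     ┃-rw-r--r--  1 alice group    26
     ┃-rw-r--r--  1 alice group    42
     ┃drwxr-xr-x  1 alice group    28
     ┃drwxr-xr-x  1 alice group    19
     ┃$ █                            
     ┗━━━━━━━━━━━━━━━━━━━━━━━━━━━━━━━


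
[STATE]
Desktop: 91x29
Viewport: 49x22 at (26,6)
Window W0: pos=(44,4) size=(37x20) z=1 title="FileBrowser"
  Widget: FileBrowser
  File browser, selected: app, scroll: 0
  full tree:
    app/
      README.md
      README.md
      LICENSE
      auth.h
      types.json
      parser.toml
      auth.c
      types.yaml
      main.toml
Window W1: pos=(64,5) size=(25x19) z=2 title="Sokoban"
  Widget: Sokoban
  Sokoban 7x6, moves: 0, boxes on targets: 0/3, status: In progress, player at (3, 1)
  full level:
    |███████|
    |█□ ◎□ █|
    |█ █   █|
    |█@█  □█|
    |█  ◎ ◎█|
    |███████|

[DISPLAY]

                  ┠───────────────────┃ Sokoban  
                  ┃> [-] app/         ┠──────────
                  ┃    README.md      ┃███████   
                  ┃    README.md      ┃█□ ◎□ █   
                  ┃    LICENSE        ┃█ █   █   
                  ┃    auth.h         ┃█@█  □█   
                  ┃    types.json     ┃█  ◎ ◎█   
                  ┃    parser.toml    ┃███████   
                  ┃    auth.c         ┃Moves: 0  
                  ┃    types.yaml     ┃          
                  ┃    main.toml      ┃          
                  ┃                   ┃          
                  ┃                   ┃          
                  ┃                   ┃          
                  ┃                   ┃          
                  ┃                   ┃          
                  ┃                   ┃          
                  ┗━━━━━━━━━━━━━━━━━━━┗━━━━━━━━━━
                                                 
                                                 
                                                 
                                                 


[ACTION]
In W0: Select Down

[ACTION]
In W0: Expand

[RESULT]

                  ┠───────────────────┃ Sokoban  
                  ┃  [-] app/         ┠──────────
                  ┃  > README.md      ┃███████   
                  ┃    README.md      ┃█□ ◎□ █   
                  ┃    LICENSE        ┃█ █   █   
                  ┃    auth.h         ┃█@█  □█   
                  ┃    types.json     ┃█  ◎ ◎█   
                  ┃    parser.toml    ┃███████   
                  ┃    auth.c         ┃Moves: 0  
                  ┃    types.yaml     ┃          
                  ┃    main.toml      ┃          
                  ┃                   ┃          
                  ┃                   ┃          
                  ┃                   ┃          
                  ┃                   ┃          
                  ┃                   ┃          
                  ┃                   ┃          
                  ┗━━━━━━━━━━━━━━━━━━━┗━━━━━━━━━━
                                                 
                                                 
                                                 
                                                 


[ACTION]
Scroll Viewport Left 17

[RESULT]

                                   ┠─────────────
                                   ┃  [-] app/   
                                   ┃  > README.md
                                   ┃    README.md
                                   ┃    LICENSE  
                                   ┃    auth.h   
                                   ┃    types.jso
                                   ┃    parser.to
                                   ┃    auth.c   
                                   ┃    types.yam
                                   ┃    main.toml
                                   ┃             
                                   ┃             
                                   ┃             
                                   ┃             
                                   ┃             
                                   ┃             
                                   ┗━━━━━━━━━━━━━
                                                 
                                                 
                                                 
                                                 


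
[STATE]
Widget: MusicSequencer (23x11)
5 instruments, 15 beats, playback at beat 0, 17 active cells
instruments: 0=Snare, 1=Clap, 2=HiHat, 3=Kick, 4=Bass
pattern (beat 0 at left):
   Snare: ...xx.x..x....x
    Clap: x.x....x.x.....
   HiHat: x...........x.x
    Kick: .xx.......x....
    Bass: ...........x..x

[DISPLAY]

      ▼12345678901234  
 Snare···██·█··█····█  
  Clap█·█····█·█·····  
 HiHat█···········█·█  
  Kick·██·······█····  
  Bass···········█··█  
                       
                       
                       
                       
                       


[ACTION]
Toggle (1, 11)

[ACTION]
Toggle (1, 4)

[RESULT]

      ▼12345678901234  
 Snare···██·█··█····█  
  Clap█·█·█··█·█·█···  
 HiHat█···········█·█  
  Kick·██·······█····  
  Bass···········█··█  
                       
                       
                       
                       
                       


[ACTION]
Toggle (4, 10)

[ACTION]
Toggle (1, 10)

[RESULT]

      ▼12345678901234  
 Snare···██·█··█····█  
  Clap█·█·█··█·███···  
 HiHat█···········█·█  
  Kick·██·······█····  
  Bass··········██··█  
                       
                       
                       
                       
                       


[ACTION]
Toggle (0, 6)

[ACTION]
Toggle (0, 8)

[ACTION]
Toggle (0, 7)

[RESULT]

      ▼12345678901234  
 Snare···██··███····█  
  Clap█·█·█··█·███···  
 HiHat█···········█·█  
  Kick·██·······█····  
  Bass··········██··█  
                       
                       
                       
                       
                       


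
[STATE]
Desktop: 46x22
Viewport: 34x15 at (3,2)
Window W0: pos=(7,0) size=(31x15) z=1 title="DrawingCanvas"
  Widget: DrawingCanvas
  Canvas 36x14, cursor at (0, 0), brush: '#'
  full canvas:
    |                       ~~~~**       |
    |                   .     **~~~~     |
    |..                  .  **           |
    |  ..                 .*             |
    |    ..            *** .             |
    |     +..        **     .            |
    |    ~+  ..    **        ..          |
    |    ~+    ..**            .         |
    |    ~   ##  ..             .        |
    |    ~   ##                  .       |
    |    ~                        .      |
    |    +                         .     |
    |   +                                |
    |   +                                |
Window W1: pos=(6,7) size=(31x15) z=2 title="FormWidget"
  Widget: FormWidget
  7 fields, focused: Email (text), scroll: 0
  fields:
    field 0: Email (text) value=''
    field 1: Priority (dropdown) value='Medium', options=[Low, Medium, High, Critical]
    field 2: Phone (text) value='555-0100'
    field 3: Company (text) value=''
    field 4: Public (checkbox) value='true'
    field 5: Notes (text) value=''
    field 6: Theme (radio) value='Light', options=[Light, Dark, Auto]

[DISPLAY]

    ┠─────────────────────────────
    ┃+                      ~~~~**
    ┃                   .     **~~
    ┃..                  .  **    
    ┃  ..                 .*      
   ┏━━━━━━━━━━━━━━━━━━━━━━━━━━━━━┓
   ┃ FormWidget                  ┃
   ┠─────────────────────────────┨
   ┃> Email:      [             ]┃
   ┃  Priority:   [Medium      ▼]┃
   ┃  Phone:      [555-0100     ]┃
   ┃  Company:    [             ]┃
   ┃  Public:     [x]            ┃
   ┃  Notes:      [             ]┃
   ┃  Theme:      (●) Light  ( ) ┃


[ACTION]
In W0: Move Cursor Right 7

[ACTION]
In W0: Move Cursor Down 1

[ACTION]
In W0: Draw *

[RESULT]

    ┠─────────────────────────────
    ┃                       ~~~~**
    ┃       *           .     **~~
    ┃..                  .  **    
    ┃  ..                 .*      
   ┏━━━━━━━━━━━━━━━━━━━━━━━━━━━━━┓
   ┃ FormWidget                  ┃
   ┠─────────────────────────────┨
   ┃> Email:      [             ]┃
   ┃  Priority:   [Medium      ▼]┃
   ┃  Phone:      [555-0100     ]┃
   ┃  Company:    [             ]┃
   ┃  Public:     [x]            ┃
   ┃  Notes:      [             ]┃
   ┃  Theme:      (●) Light  ( ) ┃
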